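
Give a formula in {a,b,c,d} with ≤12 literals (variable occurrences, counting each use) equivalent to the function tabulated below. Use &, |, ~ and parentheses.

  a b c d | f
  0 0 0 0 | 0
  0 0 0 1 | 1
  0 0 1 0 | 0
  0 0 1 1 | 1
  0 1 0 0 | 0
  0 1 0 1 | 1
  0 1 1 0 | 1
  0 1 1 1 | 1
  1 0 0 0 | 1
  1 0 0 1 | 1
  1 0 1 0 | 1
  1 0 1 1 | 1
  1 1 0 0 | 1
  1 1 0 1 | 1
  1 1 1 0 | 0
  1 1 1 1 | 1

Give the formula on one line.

  ~c = 1100110011001100
  (~c | d) = 1101110111011101
  ~a = 1111111100000000
  ((~c | d) | ~a) = 1111111111011101
  ~b = 1111000011110000
  (((~c | d) | ~a) | ~b) = 1111111111111101
  (c | a) = 0011001111111111
  ((((~c | d) | ~a) | ~b) & (c | a)) = 0011001111111101
  (b | a) = 0000111111111111
  (((((~c | d) | ~a) | ~b) & (c | a)) & (b | a)) = 0000001111111101
  ((((((~c | d) | ~a) | ~b) & (c | a)) & (b | a)) | d) = 0101011111111101

((((((~c | d) | ~a) | ~b) & (c | a)) & (b | a)) | d)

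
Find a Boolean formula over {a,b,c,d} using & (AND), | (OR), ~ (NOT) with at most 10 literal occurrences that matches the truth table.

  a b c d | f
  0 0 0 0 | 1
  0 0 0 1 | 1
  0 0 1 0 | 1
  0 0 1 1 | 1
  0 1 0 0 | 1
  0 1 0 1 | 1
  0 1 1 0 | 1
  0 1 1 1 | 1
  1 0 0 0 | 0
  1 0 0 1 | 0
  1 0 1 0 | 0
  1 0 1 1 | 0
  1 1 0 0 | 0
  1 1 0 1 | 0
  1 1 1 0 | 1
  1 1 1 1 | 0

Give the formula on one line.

(((c & b) & ((a | b) & (~d & c))) | ~a)

  (c & b) = 0000001100000011
  (a | b) = 0000111111111111
  ~d = 1010101010101010
  (~d & c) = 0010001000100010
  ((a | b) & (~d & c)) = 0000001000100010
  ((c & b) & ((a | b) & (~d & c))) = 0000001000000010
  ~a = 1111111100000000
  (((c & b) & ((a | b) & (~d & c))) | ~a) = 1111111100000010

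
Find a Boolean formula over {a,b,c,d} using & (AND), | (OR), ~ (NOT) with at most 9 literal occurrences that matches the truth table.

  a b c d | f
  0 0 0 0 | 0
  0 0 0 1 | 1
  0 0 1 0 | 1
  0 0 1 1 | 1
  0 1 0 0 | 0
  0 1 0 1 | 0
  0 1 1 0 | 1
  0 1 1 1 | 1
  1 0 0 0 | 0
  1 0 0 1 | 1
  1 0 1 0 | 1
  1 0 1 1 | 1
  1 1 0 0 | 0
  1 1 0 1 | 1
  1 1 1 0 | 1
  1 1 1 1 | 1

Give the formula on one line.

(c | ((d & (a | ~b)) | ((~a & c) & b)))

  ~b = 1111000011110000
  (a | ~b) = 1111000011111111
  (d & (a | ~b)) = 0101000001010101
  ~a = 1111111100000000
  (~a & c) = 0011001100000000
  ((~a & c) & b) = 0000001100000000
  ((d & (a | ~b)) | ((~a & c) & b)) = 0101001101010101
  (c | ((d & (a | ~b)) | ((~a & c) & b))) = 0111001101110111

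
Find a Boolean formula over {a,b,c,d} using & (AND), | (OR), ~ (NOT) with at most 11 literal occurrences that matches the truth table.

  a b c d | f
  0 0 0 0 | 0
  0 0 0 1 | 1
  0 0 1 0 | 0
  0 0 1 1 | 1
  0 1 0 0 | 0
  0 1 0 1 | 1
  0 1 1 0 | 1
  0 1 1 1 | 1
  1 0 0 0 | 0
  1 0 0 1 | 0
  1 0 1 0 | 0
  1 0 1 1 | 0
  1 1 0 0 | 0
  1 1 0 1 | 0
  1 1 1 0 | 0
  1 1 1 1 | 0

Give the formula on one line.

(((c | d) & ~a) & (((~c | b) & (~c | ~d)) | d))

  (c | d) = 0111011101110111
  ~a = 1111111100000000
  ((c | d) & ~a) = 0111011100000000
  ~c = 1100110011001100
  (~c | b) = 1100111111001111
  ~d = 1010101010101010
  (~c | ~d) = 1110111011101110
  ((~c | b) & (~c | ~d)) = 1100111011001110
  (((~c | b) & (~c | ~d)) | d) = 1101111111011111
  (((c | d) & ~a) & (((~c | b) & (~c | ~d)) | d)) = 0101011100000000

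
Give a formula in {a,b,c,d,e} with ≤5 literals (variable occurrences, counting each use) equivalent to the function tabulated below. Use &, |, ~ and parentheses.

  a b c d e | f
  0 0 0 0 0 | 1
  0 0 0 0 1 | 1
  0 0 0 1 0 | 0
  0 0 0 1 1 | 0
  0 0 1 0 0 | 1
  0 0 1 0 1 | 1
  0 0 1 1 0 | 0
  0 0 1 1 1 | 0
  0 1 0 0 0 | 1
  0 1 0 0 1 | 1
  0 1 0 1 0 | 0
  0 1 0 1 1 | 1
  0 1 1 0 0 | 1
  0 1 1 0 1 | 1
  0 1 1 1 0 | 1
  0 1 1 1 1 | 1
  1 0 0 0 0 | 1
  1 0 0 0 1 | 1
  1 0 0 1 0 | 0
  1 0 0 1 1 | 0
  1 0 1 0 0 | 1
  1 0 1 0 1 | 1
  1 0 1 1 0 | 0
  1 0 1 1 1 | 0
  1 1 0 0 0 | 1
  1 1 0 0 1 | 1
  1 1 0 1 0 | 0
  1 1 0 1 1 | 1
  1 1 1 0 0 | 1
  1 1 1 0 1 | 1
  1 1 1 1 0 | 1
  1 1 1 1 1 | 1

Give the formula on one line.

  (e | c) = 01011111010111110101111101011111
  ((e | c) & b) = 00000000010111110000000001011111
  ~d = 11001100110011001100110011001100
  (((e | c) & b) | ~d) = 11001100110111111100110011011111

(((e | c) & b) | ~d)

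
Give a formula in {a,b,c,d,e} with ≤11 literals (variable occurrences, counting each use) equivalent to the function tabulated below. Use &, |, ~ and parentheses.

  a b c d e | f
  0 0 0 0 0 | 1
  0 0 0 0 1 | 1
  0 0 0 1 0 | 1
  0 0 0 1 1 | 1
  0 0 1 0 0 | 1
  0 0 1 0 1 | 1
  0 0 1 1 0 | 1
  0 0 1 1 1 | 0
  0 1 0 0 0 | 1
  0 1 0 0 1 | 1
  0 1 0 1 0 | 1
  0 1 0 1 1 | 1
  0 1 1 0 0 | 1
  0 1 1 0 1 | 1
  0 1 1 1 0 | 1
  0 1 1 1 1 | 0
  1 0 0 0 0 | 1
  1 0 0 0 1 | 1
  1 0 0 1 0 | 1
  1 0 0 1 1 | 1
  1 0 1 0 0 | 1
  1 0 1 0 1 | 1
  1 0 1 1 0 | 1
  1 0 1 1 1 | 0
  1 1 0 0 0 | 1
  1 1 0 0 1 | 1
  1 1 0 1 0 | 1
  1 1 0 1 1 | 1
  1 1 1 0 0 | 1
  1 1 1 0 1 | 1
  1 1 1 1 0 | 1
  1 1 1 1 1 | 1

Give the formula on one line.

(~d | (((d & c) & ~e) | (~c | ((~d | a) & b))))

  ~d = 11001100110011001100110011001100
  (d & c) = 00000011000000110000001100000011
  ~e = 10101010101010101010101010101010
  ((d & c) & ~e) = 00000010000000100000001000000010
  ~c = 11110000111100001111000011110000
  (~d | a) = 11001100110011001111111111111111
  ((~d | a) & b) = 00000000110011000000000011111111
  (~c | ((~d | a) & b)) = 11110000111111001111000011111111
  (((d & c) & ~e) | (~c | ((~d | a) & b))) = 11110010111111101111001011111111
  (~d | (((d & c) & ~e) | (~c | ((~d | a) & b)))) = 11111110111111101111111011111111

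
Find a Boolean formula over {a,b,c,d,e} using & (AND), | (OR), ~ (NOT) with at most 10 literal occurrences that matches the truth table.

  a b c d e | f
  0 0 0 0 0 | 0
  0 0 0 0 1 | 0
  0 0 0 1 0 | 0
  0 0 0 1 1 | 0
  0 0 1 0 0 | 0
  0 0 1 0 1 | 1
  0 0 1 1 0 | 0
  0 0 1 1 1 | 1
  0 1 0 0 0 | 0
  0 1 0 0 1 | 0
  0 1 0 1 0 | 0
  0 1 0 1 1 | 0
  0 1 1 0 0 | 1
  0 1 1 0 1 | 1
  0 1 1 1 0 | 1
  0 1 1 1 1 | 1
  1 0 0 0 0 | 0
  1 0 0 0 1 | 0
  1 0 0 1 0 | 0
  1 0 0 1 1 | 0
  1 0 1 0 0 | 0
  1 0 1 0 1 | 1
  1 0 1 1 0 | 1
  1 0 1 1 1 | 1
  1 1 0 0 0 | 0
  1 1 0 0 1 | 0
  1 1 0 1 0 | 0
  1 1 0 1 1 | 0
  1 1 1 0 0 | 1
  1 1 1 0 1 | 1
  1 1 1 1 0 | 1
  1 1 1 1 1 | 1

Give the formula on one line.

  (c & a) = 00000000000000000000111100001111
  ((c & a) & d) = 00000000000000000000001100000011
  (((c & a) & d) | e) = 01010101010101010101011101010111
  ((((c & a) & d) | e) | b) = 01010101111111110101011111111111
  ~c = 11110000111100001111000011110000
  (b & ~c) = 00000000111100000000000011110000
  ((b & ~c) | c) = 00001111111111110000111111111111
  (((((c & a) & d) | e) | b) & ((b & ~c) | c)) = 00000101111111110000011111111111
  (c & (((((c & a) & d) | e) | b) & ((b & ~c) | c))) = 00000101000011110000011100001111

(c & (((((c & a) & d) | e) | b) & ((b & ~c) | c)))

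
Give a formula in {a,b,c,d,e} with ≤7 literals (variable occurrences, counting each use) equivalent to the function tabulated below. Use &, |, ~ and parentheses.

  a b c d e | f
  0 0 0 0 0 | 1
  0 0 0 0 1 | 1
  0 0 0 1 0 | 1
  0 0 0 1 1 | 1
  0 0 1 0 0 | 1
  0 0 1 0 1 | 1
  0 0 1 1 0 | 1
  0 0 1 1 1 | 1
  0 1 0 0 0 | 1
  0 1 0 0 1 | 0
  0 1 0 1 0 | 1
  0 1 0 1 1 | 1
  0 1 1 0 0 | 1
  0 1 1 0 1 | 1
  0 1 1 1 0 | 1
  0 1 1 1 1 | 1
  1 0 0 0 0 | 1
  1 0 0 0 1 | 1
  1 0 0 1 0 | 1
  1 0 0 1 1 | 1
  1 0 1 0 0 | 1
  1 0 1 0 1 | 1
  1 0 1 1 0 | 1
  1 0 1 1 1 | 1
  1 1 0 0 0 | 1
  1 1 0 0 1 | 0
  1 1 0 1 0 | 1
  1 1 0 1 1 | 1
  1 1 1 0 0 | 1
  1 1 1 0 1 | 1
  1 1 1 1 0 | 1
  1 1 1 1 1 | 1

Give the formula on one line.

(c | (~e | (~b | d)))

  ~e = 10101010101010101010101010101010
  ~b = 11111111000000001111111100000000
  (~b | d) = 11111111001100111111111100110011
  (~e | (~b | d)) = 11111111101110111111111110111011
  (c | (~e | (~b | d))) = 11111111101111111111111110111111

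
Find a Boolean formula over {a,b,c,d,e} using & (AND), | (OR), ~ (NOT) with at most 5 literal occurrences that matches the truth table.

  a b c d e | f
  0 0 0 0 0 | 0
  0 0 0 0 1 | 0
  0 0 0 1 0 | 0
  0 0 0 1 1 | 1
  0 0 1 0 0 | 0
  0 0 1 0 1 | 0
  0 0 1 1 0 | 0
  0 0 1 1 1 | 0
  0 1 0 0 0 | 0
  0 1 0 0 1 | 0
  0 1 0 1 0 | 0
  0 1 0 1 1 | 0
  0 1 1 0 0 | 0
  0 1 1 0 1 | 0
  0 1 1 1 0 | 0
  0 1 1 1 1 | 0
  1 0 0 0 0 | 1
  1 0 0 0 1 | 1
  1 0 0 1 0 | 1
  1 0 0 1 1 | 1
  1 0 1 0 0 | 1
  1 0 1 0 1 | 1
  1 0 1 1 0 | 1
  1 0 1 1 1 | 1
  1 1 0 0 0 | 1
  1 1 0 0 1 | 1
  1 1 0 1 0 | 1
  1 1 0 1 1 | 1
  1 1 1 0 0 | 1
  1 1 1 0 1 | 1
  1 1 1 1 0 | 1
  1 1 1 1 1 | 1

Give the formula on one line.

  ~b = 11111111000000001111111100000000
  (~b & e) = 01010101000000000101010100000000
  ((~b & e) & d) = 00010001000000000001000100000000
  ~c = 11110000111100001111000011110000
  (((~b & e) & d) & ~c) = 00010000000000000001000000000000
  ((((~b & e) & d) & ~c) | a) = 00010000000000001111111111111111

((((~b & e) & d) & ~c) | a)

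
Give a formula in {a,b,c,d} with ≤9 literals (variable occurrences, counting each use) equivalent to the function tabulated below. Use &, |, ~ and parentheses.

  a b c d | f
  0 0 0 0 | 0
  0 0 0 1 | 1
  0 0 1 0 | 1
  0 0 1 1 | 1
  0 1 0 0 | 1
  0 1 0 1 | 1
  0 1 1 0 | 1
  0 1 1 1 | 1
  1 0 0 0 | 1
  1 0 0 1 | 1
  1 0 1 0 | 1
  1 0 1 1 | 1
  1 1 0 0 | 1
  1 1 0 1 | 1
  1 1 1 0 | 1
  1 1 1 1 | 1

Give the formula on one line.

(((d | b) | a) | ((c & ~b) | (d & b)))

  (d | b) = 0101111101011111
  ((d | b) | a) = 0101111111111111
  ~b = 1111000011110000
  (c & ~b) = 0011000000110000
  (d & b) = 0000010100000101
  ((c & ~b) | (d & b)) = 0011010100110101
  (((d | b) | a) | ((c & ~b) | (d & b))) = 0111111111111111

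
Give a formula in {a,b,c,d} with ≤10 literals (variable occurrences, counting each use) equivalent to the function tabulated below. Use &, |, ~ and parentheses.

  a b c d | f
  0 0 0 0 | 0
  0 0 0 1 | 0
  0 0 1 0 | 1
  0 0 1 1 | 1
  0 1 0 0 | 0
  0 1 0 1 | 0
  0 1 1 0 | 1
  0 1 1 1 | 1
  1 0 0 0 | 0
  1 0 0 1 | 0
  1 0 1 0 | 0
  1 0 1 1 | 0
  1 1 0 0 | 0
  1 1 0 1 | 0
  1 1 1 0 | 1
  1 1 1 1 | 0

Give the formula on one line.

  ~d = 1010101010101010
  (c & ~d) = 0010001000100010
  (b & (c & ~d)) = 0000001000000010
  ~a = 1111111100000000
  (b | c) = 0011111100111111
  (~a & (b | c)) = 0011111100000000
  ((b & (c & ~d)) | (~a & (b | c))) = 0011111100000010
  (((b & (c & ~d)) | (~a & (b | c))) & c) = 0011001100000010

(((b & (c & ~d)) | (~a & (b | c))) & c)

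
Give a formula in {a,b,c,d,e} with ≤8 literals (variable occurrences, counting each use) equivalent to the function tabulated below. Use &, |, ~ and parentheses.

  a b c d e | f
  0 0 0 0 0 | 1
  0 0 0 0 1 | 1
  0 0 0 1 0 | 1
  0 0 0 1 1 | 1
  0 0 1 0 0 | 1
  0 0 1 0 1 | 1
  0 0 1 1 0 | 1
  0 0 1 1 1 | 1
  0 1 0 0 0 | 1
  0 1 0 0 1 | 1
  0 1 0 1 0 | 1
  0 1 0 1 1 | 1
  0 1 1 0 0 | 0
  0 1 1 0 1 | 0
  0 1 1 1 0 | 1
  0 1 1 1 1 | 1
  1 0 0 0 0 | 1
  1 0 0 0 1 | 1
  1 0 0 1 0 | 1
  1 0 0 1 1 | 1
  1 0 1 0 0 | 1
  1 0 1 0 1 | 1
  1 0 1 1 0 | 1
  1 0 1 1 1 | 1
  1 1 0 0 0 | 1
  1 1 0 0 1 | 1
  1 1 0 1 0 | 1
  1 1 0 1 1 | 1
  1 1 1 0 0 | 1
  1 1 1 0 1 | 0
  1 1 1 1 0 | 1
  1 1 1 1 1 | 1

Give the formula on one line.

(((((c | ~b) & (b & ~e)) & a) | ~b) | (~c | d))

  ~b = 11111111000000001111111100000000
  (c | ~b) = 11111111000011111111111100001111
  ~e = 10101010101010101010101010101010
  (b & ~e) = 00000000101010100000000010101010
  ((c | ~b) & (b & ~e)) = 00000000000010100000000000001010
  (((c | ~b) & (b & ~e)) & a) = 00000000000000000000000000001010
  ((((c | ~b) & (b & ~e)) & a) | ~b) = 11111111000000001111111100001010
  ~c = 11110000111100001111000011110000
  (~c | d) = 11110011111100111111001111110011
  (((((c | ~b) & (b & ~e)) & a) | ~b) | (~c | d)) = 11111111111100111111111111111011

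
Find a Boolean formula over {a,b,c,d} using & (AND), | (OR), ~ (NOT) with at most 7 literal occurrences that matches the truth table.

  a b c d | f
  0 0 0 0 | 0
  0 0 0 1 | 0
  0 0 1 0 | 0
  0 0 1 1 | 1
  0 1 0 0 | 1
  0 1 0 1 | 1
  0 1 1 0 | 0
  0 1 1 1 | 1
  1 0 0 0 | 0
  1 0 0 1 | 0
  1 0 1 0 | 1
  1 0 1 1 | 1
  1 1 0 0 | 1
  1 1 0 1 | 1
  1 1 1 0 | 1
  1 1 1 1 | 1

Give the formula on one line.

((d | (a | ~c)) & (c | b))

  ~c = 1100110011001100
  (a | ~c) = 1100110011111111
  (d | (a | ~c)) = 1101110111111111
  (c | b) = 0011111100111111
  ((d | (a | ~c)) & (c | b)) = 0001110100111111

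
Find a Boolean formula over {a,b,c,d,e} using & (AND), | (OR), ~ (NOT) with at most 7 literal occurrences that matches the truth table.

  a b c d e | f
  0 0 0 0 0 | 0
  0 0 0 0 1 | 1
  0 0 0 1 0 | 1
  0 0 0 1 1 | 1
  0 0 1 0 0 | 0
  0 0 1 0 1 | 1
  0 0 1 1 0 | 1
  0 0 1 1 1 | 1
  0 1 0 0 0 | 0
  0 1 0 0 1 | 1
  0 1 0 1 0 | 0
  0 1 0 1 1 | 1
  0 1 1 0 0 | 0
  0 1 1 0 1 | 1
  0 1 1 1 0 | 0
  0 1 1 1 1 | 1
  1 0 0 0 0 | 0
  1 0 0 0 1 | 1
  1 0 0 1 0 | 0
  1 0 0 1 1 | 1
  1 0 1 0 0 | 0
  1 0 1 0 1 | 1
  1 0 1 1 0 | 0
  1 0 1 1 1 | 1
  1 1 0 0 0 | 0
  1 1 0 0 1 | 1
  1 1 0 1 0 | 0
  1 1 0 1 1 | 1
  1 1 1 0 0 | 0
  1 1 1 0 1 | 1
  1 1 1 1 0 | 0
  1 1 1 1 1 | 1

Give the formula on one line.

  ~a = 11111111111111110000000000000000
  ~b = 11111111000000001111111100000000
  ~d = 11001100110011001100110011001100
  (~b & ~d) = 11001100000000001100110000000000
  (~a | (~b & ~d)) = 11111111111111111100110000000000
  ((~a | (~b & ~d)) & ~b) = 11111111000000001100110000000000
  (((~a | (~b & ~d)) & ~b) & d) = 00110011000000000000000000000000
  (e | (((~a | (~b & ~d)) & ~b) & d)) = 01110111010101010101010101010101

(e | (((~a | (~b & ~d)) & ~b) & d))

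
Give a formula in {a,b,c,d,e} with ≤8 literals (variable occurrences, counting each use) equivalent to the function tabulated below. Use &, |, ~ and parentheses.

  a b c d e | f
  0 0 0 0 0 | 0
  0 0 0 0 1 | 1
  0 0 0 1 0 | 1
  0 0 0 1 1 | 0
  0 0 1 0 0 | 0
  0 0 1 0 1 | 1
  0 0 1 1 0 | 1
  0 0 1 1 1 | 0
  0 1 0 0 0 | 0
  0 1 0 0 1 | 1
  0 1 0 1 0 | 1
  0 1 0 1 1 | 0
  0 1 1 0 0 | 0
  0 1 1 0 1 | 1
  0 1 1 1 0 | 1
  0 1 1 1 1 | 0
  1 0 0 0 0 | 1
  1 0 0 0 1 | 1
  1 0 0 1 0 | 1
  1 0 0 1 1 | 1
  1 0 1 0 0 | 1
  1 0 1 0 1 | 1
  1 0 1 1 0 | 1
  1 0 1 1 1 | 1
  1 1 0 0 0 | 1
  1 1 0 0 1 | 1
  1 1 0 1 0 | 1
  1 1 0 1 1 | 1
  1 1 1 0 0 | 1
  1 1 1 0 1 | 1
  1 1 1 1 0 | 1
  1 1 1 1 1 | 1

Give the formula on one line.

(((~d | a) | ~e) & ((a | e) | d))

  ~d = 11001100110011001100110011001100
  (~d | a) = 11001100110011001111111111111111
  ~e = 10101010101010101010101010101010
  ((~d | a) | ~e) = 11101110111011101111111111111111
  (a | e) = 01010101010101011111111111111111
  ((a | e) | d) = 01110111011101111111111111111111
  (((~d | a) | ~e) & ((a | e) | d)) = 01100110011001101111111111111111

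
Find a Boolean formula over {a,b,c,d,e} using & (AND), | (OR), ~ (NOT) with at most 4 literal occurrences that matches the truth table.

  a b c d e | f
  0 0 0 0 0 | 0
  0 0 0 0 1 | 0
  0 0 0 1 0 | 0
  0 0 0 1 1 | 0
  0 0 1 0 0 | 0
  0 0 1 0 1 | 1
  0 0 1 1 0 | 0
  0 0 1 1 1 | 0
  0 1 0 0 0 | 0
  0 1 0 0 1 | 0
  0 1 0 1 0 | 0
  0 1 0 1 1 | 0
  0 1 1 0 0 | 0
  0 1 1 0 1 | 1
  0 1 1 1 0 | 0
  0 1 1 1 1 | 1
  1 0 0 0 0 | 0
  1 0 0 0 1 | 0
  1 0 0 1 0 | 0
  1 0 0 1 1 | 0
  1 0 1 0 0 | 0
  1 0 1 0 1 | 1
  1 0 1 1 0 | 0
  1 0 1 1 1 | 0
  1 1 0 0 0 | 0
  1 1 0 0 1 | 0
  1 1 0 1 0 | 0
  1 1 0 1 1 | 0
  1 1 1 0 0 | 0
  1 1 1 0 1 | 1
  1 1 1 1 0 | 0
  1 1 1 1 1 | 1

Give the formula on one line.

((~d | b) & (e & c))

  ~d = 11001100110011001100110011001100
  (~d | b) = 11001100111111111100110011111111
  (e & c) = 00000101000001010000010100000101
  ((~d | b) & (e & c)) = 00000100000001010000010000000101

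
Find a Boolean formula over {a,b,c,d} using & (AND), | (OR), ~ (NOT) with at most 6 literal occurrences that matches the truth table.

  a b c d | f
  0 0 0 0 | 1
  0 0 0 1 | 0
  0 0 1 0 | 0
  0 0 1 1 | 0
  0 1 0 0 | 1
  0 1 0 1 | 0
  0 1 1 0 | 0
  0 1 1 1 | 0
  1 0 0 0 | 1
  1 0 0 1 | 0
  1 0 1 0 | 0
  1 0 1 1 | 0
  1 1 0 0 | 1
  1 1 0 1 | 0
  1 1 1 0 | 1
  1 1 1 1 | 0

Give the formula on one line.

(~d & ((((d | b) & a) & b) | ~c))

  ~d = 1010101010101010
  (d | b) = 0101111101011111
  ((d | b) & a) = 0000000001011111
  (((d | b) & a) & b) = 0000000000001111
  ~c = 1100110011001100
  ((((d | b) & a) & b) | ~c) = 1100110011001111
  (~d & ((((d | b) & a) & b) | ~c)) = 1000100010001010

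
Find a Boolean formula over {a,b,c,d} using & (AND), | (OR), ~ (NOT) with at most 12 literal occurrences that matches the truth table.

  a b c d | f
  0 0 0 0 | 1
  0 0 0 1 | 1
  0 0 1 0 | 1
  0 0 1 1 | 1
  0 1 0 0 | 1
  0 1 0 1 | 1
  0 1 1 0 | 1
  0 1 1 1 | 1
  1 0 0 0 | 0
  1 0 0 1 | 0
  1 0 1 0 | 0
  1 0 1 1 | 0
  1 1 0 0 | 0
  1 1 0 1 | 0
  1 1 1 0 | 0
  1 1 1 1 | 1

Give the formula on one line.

  ~a = 1111111100000000
  ~d = 1010101010101010
  (b | ~d) = 1010111110101111
  ((b | ~d) | ~a) = 1111111110101111
  (c & ((b | ~d) | ~a)) = 0011001100100011
  ~c = 1100110011001100
  ~b = 1111000011110000
  (~c & ~b) = 1100000011000000
  ((~c & ~b) & a) = 0000000011000000
  (((~c & ~b) & a) | d) = 0101010111010101
  ((c & ((b | ~d) | ~a)) & (((~c & ~b) & a) | d)) = 0001000100000001
  (~a | ((c & ((b | ~d) | ~a)) & (((~c & ~b) & a) | d))) = 1111111100000001

(~a | ((c & ((b | ~d) | ~a)) & (((~c & ~b) & a) | d)))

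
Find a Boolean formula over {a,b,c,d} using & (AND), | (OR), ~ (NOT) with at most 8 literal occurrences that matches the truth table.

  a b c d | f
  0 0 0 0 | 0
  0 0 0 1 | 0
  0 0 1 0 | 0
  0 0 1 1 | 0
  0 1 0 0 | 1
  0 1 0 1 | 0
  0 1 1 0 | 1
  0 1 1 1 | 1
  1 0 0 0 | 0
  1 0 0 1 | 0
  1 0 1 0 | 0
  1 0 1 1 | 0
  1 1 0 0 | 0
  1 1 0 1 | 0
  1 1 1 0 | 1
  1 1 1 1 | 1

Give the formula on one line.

  (c & b) = 0000001100000011
  ~a = 1111111100000000
  (b & ~a) = 0000111100000000
  ~d = 1010101010101010
  ~b = 1111000011110000
  (~d | ~b) = 1111101011111010
  ((b & ~a) & (~d | ~b)) = 0000101000000000
  ((c & b) | ((b & ~a) & (~d | ~b))) = 0000101100000011

((c & b) | ((b & ~a) & (~d | ~b)))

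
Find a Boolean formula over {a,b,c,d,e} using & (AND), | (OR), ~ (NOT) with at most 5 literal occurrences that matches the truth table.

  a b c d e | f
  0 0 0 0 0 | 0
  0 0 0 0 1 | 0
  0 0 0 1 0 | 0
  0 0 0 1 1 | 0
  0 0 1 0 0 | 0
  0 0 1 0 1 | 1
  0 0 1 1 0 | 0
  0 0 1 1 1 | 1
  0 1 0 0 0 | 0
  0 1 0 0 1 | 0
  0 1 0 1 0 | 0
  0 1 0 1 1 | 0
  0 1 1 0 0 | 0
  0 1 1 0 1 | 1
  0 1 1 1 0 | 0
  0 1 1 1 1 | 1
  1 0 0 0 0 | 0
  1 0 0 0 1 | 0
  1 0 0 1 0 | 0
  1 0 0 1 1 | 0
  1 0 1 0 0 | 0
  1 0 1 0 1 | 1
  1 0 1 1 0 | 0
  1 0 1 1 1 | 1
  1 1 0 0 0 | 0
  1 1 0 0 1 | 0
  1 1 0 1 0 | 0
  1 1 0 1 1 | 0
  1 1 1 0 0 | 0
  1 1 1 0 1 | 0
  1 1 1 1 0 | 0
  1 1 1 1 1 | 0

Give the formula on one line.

  ~a = 11111111111111110000000000000000
  ~b = 11111111000000001111111100000000
  (~a | ~b) = 11111111111111111111111100000000
  ((~a | ~b) & e) = 01010101010101010101010100000000
  (c & ((~a | ~b) & e)) = 00000101000001010000010100000000

(c & ((~a | ~b) & e))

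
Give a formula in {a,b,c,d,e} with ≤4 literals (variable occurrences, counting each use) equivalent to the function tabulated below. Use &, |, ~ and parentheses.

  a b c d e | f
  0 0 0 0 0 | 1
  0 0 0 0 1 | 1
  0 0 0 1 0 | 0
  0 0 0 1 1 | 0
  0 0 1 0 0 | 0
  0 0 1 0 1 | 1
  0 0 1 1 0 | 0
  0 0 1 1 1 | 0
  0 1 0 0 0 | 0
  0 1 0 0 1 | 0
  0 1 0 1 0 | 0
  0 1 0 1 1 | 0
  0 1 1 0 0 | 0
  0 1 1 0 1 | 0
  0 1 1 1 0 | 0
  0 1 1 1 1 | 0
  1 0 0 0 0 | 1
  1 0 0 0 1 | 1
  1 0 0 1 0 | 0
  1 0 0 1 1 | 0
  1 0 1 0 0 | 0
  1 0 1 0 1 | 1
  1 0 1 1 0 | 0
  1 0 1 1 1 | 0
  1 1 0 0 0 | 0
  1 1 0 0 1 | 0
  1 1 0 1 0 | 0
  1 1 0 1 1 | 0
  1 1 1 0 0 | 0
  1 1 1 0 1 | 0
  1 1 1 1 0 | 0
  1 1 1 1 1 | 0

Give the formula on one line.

  ~d = 11001100110011001100110011001100
  ~c = 11110000111100001111000011110000
  (e | ~c) = 11110101111101011111010111110101
  (~d & (e | ~c)) = 11000100110001001100010011000100
  ~b = 11111111000000001111111100000000
  ((~d & (e | ~c)) & ~b) = 11000100000000001100010000000000

((~d & (e | ~c)) & ~b)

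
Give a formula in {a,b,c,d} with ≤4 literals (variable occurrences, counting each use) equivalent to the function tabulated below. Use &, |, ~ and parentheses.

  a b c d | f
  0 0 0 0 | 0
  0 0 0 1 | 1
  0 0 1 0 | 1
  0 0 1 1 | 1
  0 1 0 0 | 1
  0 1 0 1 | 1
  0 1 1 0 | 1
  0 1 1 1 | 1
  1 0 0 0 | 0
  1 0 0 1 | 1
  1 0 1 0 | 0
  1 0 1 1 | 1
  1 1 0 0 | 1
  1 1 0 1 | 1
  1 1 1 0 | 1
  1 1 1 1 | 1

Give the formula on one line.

  (b | d) = 0101111101011111
  ~a = 1111111100000000
  (~a & c) = 0011001100000000
  ((b | d) | (~a & c)) = 0111111101011111

((b | d) | (~a & c))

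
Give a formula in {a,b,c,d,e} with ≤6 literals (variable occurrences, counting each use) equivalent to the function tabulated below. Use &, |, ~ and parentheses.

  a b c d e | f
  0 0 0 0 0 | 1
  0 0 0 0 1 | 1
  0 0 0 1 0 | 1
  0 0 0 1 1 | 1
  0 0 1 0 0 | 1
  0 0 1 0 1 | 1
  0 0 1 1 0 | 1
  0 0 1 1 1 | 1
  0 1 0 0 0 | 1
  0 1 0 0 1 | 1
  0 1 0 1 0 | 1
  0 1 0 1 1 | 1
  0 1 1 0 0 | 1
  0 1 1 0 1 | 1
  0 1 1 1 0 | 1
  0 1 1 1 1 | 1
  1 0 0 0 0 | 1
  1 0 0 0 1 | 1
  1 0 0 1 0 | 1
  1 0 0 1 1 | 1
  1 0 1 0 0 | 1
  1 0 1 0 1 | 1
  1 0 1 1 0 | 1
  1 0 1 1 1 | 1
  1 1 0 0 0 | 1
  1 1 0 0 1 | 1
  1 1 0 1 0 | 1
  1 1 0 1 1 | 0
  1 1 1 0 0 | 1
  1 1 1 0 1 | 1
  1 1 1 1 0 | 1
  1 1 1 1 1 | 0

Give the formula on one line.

(((a & ~b) & d) | ((~d | ~a) | ~e))

  ~b = 11111111000000001111111100000000
  (a & ~b) = 00000000000000001111111100000000
  ((a & ~b) & d) = 00000000000000000011001100000000
  ~d = 11001100110011001100110011001100
  ~a = 11111111111111110000000000000000
  (~d | ~a) = 11111111111111111100110011001100
  ~e = 10101010101010101010101010101010
  ((~d | ~a) | ~e) = 11111111111111111110111011101110
  (((a & ~b) & d) | ((~d | ~a) | ~e)) = 11111111111111111111111111101110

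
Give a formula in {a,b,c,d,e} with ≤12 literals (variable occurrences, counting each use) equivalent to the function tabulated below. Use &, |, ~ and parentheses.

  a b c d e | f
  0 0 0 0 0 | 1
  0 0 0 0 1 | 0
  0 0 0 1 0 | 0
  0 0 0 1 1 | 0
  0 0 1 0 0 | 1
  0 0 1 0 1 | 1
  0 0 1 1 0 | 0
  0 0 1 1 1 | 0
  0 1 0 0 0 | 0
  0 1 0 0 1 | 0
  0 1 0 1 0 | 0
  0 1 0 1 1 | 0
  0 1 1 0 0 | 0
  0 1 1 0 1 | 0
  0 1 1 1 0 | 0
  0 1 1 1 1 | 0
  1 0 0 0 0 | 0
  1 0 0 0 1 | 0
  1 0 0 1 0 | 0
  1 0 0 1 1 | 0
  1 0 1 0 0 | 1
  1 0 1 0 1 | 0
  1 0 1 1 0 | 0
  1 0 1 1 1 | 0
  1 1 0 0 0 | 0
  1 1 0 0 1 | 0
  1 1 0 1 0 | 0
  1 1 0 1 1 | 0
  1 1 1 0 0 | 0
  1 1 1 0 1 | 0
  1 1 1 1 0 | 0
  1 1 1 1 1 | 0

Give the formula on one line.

((~b & ~d) & (((~a | (c | (d & b))) & ~e) | (c & ~a)))

  ~b = 11111111000000001111111100000000
  ~d = 11001100110011001100110011001100
  (~b & ~d) = 11001100000000001100110000000000
  ~a = 11111111111111110000000000000000
  (d & b) = 00000000001100110000000000110011
  (c | (d & b)) = 00001111001111110000111100111111
  (~a | (c | (d & b))) = 11111111111111110000111100111111
  ~e = 10101010101010101010101010101010
  ((~a | (c | (d & b))) & ~e) = 10101010101010100000101000101010
  (c & ~a) = 00001111000011110000000000000000
  (((~a | (c | (d & b))) & ~e) | (c & ~a)) = 10101111101011110000101000101010
  ((~b & ~d) & (((~a | (c | (d & b))) & ~e) | (c & ~a))) = 10001100000000000000100000000000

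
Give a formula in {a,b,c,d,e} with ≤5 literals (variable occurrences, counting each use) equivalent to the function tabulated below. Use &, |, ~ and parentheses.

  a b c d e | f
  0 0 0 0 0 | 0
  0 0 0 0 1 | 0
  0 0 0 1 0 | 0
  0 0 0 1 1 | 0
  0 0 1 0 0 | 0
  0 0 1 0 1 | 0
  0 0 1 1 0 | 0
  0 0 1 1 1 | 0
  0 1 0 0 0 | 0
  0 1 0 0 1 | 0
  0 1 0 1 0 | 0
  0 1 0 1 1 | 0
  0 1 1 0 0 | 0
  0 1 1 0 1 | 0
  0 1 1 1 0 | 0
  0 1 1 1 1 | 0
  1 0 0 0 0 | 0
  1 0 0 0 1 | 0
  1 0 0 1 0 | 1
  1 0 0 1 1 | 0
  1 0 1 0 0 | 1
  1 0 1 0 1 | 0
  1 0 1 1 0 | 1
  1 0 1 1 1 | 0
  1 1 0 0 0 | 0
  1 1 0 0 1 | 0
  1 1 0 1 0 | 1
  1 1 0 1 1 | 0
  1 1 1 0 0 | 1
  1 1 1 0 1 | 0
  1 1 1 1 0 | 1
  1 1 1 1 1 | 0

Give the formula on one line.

  ~e = 10101010101010101010101010101010
  (a & ~e) = 00000000000000001010101010101010
  (d | c) = 00111111001111110011111100111111
  ((a & ~e) & (d | c)) = 00000000000000000010101000101010

((a & ~e) & (d | c))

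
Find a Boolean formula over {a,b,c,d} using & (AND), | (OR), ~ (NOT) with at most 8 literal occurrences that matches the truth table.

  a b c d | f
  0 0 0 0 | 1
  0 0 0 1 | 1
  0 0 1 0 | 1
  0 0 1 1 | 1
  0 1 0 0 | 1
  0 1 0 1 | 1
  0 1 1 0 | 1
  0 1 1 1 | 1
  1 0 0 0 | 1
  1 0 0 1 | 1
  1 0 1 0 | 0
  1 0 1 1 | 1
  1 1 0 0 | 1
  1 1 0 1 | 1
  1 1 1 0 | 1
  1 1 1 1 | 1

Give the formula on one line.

  (c | a) = 0011001111111111
  (b | d) = 0101111101011111
  ~c = 1100110011001100
  (~c | b) = 1100111111001111
  ((b | d) | (~c | b)) = 1101111111011111
  ((c | a) & ((b | d) | (~c | b))) = 0001001111011111
  ~a = 1111111100000000
  (d | ~a) = 1111111101010101
  (((c | a) & ((b | d) | (~c | b))) | (d | ~a)) = 1111111111011111

(((c | a) & ((b | d) | (~c | b))) | (d | ~a))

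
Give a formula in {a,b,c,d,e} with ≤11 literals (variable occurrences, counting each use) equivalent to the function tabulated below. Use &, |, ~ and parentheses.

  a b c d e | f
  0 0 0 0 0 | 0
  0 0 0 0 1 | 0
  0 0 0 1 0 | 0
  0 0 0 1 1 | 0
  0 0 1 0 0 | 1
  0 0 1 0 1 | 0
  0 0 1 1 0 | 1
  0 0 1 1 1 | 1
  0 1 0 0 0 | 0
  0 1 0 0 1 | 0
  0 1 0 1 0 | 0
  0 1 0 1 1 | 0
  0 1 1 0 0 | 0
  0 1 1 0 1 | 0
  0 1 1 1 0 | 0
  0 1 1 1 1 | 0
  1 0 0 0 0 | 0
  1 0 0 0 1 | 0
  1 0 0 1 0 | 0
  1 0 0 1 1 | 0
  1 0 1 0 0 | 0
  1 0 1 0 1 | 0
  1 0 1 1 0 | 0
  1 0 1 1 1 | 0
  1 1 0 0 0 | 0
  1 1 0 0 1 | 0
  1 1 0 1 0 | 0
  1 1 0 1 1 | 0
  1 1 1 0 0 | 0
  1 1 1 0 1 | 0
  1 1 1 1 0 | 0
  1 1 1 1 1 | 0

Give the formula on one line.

(((d | b) | (~d & (c & ~e))) & (c & (~a & ~b)))

  (d | b) = 00110011111111110011001111111111
  ~d = 11001100110011001100110011001100
  ~e = 10101010101010101010101010101010
  (c & ~e) = 00001010000010100000101000001010
  (~d & (c & ~e)) = 00001000000010000000100000001000
  ((d | b) | (~d & (c & ~e))) = 00111011111111110011101111111111
  ~a = 11111111111111110000000000000000
  ~b = 11111111000000001111111100000000
  (~a & ~b) = 11111111000000000000000000000000
  (c & (~a & ~b)) = 00001111000000000000000000000000
  (((d | b) | (~d & (c & ~e))) & (c & (~a & ~b))) = 00001011000000000000000000000000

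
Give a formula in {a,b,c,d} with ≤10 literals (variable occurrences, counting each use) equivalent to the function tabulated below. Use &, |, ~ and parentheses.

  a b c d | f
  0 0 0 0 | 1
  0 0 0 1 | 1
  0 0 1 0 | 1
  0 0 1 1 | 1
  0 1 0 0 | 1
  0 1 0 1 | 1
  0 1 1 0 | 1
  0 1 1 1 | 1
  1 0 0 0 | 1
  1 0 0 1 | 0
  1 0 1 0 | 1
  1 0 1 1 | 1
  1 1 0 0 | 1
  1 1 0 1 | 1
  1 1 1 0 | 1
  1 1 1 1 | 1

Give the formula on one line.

  ~d = 1010101010101010
  (c | ~d) = 1011101110111011
  ((c | ~d) & d) = 0001000100010001
  (((c | ~d) & d) | ~d) = 1011101110111011
  ~a = 1111111100000000
  ~b = 1111000011110000
  (~a & ~b) = 1111000000000000
  ((((c | ~d) & d) | ~d) | (~a & ~b)) = 1111101110111011
  (b | ((((c | ~d) & d) | ~d) | (~a & ~b))) = 1111111110111111

(b | ((((c | ~d) & d) | ~d) | (~a & ~b)))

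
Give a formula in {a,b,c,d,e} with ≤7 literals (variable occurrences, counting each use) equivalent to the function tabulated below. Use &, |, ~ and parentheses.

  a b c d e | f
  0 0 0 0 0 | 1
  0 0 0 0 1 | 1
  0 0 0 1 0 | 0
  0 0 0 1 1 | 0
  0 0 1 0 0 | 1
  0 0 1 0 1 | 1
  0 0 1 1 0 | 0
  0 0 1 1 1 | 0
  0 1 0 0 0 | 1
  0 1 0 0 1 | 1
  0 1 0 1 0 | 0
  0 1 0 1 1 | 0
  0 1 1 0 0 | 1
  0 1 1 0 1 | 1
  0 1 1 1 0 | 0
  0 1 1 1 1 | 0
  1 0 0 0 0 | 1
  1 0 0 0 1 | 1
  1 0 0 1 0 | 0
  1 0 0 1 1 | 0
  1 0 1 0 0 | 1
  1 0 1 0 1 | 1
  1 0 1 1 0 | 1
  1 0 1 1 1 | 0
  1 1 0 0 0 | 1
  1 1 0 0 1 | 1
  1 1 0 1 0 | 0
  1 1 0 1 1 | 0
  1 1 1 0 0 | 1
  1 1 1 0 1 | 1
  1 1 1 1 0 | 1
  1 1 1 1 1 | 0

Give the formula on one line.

((((a | (d & ~c)) & d) & (~e & c)) | ~d)

  ~c = 11110000111100001111000011110000
  (d & ~c) = 00110000001100000011000000110000
  (a | (d & ~c)) = 00110000001100001111111111111111
  ((a | (d & ~c)) & d) = 00110000001100000011001100110011
  ~e = 10101010101010101010101010101010
  (~e & c) = 00001010000010100000101000001010
  (((a | (d & ~c)) & d) & (~e & c)) = 00000000000000000000001000000010
  ~d = 11001100110011001100110011001100
  ((((a | (d & ~c)) & d) & (~e & c)) | ~d) = 11001100110011001100111011001110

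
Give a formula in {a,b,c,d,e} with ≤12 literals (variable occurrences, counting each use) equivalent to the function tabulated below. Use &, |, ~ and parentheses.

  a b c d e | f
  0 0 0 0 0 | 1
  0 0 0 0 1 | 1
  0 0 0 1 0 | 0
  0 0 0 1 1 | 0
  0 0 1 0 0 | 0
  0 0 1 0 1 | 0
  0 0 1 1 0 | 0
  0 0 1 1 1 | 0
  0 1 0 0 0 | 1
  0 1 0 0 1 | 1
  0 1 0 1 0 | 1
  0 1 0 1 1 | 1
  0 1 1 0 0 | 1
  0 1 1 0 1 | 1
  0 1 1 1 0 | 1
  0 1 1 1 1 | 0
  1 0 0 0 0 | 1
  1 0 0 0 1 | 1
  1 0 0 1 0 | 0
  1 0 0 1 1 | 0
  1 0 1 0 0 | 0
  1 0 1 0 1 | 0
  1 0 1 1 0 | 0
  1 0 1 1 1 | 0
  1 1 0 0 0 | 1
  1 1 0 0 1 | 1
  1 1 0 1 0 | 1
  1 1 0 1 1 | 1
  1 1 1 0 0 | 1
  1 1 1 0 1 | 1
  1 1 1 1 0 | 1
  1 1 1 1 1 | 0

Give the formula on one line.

  ~d = 11001100110011001100110011001100
  ~e = 10101010101010101010101010101010
  (~e | ~d) = 11101110111011101110111011101110
  (b & (~e | ~d)) = 00000000111011100000000011101110
  (~d | (b & (~e | ~d))) = 11001100111011101100110011101110
  ~c = 11110000111100001111000011110000
  (d | ~c) = 11110011111100111111001111110011
  (b | (d | ~c)) = 11110011111111111111001111111111
  ((~d | (b & (~e | ~d))) & (b | (d | ~c))) = 11000000111011101100000011101110
  (~c & b) = 00000000111100000000000011110000
  (((~d | (b & (~e | ~d))) & (b | (d | ~c))) | (~c & b)) = 11000000111111101100000011111110

(((~d | (b & (~e | ~d))) & (b | (d | ~c))) | (~c & b))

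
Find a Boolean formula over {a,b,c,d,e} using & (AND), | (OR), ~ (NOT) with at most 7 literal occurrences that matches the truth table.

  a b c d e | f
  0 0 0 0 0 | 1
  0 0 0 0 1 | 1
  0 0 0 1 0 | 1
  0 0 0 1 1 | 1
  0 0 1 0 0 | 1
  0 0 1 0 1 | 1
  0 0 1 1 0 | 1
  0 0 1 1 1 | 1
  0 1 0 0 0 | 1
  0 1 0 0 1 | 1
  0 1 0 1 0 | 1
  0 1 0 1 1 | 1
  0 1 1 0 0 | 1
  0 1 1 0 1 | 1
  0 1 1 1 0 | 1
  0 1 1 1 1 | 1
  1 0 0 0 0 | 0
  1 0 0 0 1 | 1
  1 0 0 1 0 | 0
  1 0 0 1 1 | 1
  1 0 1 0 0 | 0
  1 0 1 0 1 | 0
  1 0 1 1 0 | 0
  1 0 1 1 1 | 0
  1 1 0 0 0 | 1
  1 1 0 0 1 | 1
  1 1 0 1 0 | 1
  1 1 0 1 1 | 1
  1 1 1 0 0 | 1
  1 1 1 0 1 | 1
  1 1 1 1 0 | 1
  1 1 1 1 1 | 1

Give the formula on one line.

((b | ~a) | (((~b & d) | a) & (e & ~c)))

  ~a = 11111111111111110000000000000000
  (b | ~a) = 11111111111111110000000011111111
  ~b = 11111111000000001111111100000000
  (~b & d) = 00110011000000000011001100000000
  ((~b & d) | a) = 00110011000000001111111111111111
  ~c = 11110000111100001111000011110000
  (e & ~c) = 01010000010100000101000001010000
  (((~b & d) | a) & (e & ~c)) = 00010000000000000101000001010000
  ((b | ~a) | (((~b & d) | a) & (e & ~c))) = 11111111111111110101000011111111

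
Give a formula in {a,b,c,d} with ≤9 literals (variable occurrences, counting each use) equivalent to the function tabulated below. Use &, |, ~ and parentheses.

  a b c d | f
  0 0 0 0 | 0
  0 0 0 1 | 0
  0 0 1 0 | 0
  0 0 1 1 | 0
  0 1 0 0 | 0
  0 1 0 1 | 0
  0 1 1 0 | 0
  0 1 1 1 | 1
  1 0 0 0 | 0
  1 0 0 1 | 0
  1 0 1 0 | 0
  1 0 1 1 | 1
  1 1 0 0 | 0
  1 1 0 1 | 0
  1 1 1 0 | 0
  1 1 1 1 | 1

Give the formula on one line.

(d & (((~b | (a | d)) & c) & (a | b)))

  ~b = 1111000011110000
  (a | d) = 0101010111111111
  (~b | (a | d)) = 1111010111111111
  ((~b | (a | d)) & c) = 0011000100110011
  (a | b) = 0000111111111111
  (((~b | (a | d)) & c) & (a | b)) = 0000000100110011
  (d & (((~b | (a | d)) & c) & (a | b))) = 0000000100010001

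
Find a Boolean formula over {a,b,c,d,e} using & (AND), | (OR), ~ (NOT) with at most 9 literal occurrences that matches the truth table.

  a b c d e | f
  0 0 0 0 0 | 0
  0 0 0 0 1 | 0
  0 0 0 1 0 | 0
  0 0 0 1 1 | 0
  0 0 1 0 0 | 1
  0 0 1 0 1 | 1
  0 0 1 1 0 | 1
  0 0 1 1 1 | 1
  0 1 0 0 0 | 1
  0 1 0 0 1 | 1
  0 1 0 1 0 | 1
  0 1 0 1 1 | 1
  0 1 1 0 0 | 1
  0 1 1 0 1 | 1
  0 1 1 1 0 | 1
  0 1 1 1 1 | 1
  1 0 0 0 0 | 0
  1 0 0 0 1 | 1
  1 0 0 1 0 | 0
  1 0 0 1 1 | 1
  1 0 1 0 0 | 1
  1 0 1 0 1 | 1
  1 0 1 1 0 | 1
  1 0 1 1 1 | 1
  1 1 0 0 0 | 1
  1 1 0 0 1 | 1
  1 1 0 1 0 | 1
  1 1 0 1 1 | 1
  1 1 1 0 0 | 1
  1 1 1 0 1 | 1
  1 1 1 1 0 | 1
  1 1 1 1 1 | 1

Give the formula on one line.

((a & (~c & (c | e))) | (b | c))

  ~c = 11110000111100001111000011110000
  (c | e) = 01011111010111110101111101011111
  (~c & (c | e)) = 01010000010100000101000001010000
  (a & (~c & (c | e))) = 00000000000000000101000001010000
  (b | c) = 00001111111111110000111111111111
  ((a & (~c & (c | e))) | (b | c)) = 00001111111111110101111111111111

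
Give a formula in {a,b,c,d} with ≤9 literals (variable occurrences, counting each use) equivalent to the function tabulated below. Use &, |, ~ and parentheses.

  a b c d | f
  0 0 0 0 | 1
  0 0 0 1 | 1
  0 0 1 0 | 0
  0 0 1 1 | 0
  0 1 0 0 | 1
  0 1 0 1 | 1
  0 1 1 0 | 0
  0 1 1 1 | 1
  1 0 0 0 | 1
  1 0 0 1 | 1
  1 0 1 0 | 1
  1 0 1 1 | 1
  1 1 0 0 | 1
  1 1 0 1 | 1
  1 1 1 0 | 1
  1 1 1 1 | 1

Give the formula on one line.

  ~c = 1100110011001100
  ~a = 1111111100000000
  (~a | c) = 1111111100110011
  (~c & (~a | c)) = 1100110000000000
  (b & d) = 0000010100000101
  (a | (b & d)) = 0000010111111111
  ((~c & (~a | c)) | (a | (b & d))) = 1100110111111111

((~c & (~a | c)) | (a | (b & d)))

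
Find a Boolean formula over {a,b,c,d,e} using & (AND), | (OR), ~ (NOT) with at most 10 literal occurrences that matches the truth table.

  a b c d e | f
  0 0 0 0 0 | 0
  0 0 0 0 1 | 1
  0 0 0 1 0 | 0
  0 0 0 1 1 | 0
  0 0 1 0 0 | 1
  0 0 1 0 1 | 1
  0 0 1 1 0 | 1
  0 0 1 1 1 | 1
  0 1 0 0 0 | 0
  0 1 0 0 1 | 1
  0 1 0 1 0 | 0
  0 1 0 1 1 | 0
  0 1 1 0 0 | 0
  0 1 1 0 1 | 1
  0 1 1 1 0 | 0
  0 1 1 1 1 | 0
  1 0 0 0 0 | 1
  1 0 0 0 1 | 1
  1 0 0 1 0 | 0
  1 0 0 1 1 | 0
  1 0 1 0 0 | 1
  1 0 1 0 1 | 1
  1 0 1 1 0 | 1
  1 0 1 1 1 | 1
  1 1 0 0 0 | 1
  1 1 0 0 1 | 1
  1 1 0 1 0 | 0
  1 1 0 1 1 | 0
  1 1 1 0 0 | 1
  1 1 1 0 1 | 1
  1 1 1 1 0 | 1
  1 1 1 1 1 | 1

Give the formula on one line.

  ~d = 11001100110011001100110011001100
  (~d & e) = 01000100010001000100010001000100
  ~b = 11111111000000001111111100000000
  (b & a) = 00000000000000000000000011111111
  (~b | (b & a)) = 11111111000000001111111111111111
  ((~b | (b & a)) & c) = 00001111000000000000111100001111
  ((~d & e) | ((~b | (b & a)) & c)) = 01001111010001000100111101001111
  (a & ~d) = 00000000000000001100110011001100
  (((~d & e) | ((~b | (b & a)) & c)) | (a & ~d)) = 01001111010001001100111111001111

(((~d & e) | ((~b | (b & a)) & c)) | (a & ~d))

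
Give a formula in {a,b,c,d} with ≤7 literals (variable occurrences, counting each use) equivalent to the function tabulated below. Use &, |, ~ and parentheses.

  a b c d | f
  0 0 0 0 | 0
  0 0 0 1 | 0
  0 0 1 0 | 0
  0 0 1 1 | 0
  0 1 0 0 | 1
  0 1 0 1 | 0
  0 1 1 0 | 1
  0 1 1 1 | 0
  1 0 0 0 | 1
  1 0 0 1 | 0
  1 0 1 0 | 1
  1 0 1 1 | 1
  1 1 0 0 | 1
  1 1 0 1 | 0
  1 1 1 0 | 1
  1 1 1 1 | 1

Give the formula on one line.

  (a | b) = 0000111111111111
  ~d = 1010101010101010
  (a & c) = 0000000000110011
  (~d | (a & c)) = 1010101010111011
  ((a | b) & (~d | (a & c))) = 0000101010111011

((a | b) & (~d | (a & c)))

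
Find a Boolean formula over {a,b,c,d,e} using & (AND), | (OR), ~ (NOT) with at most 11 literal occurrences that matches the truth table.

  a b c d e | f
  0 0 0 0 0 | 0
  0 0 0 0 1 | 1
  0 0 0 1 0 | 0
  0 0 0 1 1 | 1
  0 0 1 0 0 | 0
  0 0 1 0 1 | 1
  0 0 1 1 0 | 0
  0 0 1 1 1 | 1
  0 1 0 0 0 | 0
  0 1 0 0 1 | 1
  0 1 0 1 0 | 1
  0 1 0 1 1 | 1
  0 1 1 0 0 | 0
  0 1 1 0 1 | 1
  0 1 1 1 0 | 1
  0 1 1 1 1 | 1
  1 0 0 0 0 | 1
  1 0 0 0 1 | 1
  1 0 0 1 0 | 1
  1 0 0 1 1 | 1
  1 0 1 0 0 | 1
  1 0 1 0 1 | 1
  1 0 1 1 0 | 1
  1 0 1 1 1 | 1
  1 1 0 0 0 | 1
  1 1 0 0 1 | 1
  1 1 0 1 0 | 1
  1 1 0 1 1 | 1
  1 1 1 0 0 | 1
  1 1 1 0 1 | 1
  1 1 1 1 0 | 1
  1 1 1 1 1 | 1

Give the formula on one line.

(a | ((d & ((c | d) & (a | b))) | (~a & e)))

  (c | d) = 00111111001111110011111100111111
  (a | b) = 00000000111111111111111111111111
  ((c | d) & (a | b)) = 00000000001111110011111100111111
  (d & ((c | d) & (a | b))) = 00000000001100110011001100110011
  ~a = 11111111111111110000000000000000
  (~a & e) = 01010101010101010000000000000000
  ((d & ((c | d) & (a | b))) | (~a & e)) = 01010101011101110011001100110011
  (a | ((d & ((c | d) & (a | b))) | (~a & e))) = 01010101011101111111111111111111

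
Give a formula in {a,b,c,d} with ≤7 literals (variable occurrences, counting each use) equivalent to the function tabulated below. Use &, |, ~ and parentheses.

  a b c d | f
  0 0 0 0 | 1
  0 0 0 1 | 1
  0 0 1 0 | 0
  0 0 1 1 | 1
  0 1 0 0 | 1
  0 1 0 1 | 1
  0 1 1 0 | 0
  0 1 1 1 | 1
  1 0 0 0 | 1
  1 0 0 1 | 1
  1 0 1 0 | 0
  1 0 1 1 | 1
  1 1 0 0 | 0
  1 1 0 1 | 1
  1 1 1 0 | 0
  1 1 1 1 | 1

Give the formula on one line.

(((d | ~b) | ~a) & (d | ~c))

  ~b = 1111000011110000
  (d | ~b) = 1111010111110101
  ~a = 1111111100000000
  ((d | ~b) | ~a) = 1111111111110101
  ~c = 1100110011001100
  (d | ~c) = 1101110111011101
  (((d | ~b) | ~a) & (d | ~c)) = 1101110111010101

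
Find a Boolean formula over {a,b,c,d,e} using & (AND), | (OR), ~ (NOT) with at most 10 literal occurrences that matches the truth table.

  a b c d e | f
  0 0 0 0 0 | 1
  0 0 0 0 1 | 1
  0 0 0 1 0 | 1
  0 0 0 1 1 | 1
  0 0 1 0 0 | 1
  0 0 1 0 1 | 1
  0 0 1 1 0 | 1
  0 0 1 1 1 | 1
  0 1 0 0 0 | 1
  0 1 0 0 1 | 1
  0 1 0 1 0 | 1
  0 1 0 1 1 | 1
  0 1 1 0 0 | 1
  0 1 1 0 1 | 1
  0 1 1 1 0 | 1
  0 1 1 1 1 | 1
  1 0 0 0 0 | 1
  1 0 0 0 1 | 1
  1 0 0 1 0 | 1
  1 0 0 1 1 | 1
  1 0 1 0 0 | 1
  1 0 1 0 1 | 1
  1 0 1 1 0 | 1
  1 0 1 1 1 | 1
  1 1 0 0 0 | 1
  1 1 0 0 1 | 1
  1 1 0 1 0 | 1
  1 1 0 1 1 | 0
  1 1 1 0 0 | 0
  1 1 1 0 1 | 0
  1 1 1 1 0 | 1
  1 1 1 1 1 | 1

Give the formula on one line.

  ~e = 10101010101010101010101010101010
  (~e | c) = 10101111101011111010111110101111
  (d & (~e | c)) = 00100011001000110010001100100011
  ~b = 11111111000000001111111100000000
  ~d = 11001100110011001100110011001100
  (~d | c) = 11001111110011111100111111001111
  ~c = 11110000111100001111000011110000
  ((~d | c) & ~c) = 11000000110000001100000011000000
  (~b | ((~d | c) & ~c)) = 11111111110000001111111111000000
  ~a = 11111111111111110000000000000000
  ((~b | ((~d | c) & ~c)) | ~a) = 11111111111111111111111111000000
  ((d & (~e | c)) | ((~b | ((~d | c) & ~c)) | ~a)) = 11111111111111111111111111100011

((d & (~e | c)) | ((~b | ((~d | c) & ~c)) | ~a))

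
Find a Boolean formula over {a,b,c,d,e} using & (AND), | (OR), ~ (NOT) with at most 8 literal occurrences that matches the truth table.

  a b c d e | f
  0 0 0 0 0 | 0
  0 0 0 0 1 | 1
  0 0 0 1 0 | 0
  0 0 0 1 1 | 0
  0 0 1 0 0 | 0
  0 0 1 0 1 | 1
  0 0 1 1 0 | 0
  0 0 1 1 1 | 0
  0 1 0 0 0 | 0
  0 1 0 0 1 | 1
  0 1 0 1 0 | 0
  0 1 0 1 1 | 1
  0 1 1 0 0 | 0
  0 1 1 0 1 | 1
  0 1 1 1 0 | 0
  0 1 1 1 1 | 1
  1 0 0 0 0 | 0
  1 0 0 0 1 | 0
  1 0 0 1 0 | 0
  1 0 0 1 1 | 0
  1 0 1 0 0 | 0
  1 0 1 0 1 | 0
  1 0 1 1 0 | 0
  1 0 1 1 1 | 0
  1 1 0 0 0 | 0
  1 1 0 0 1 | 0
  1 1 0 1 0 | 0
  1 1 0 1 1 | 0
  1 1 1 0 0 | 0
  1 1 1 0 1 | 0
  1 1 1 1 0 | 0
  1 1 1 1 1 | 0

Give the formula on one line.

  ~e = 10101010101010101010101010101010
  ~d = 11001100110011001100110011001100
  (~d | b) = 11001100111111111100110011111111
  (~e | (~d | b)) = 11101110111111111110111011111111
  ~a = 11111111111111110000000000000000
  (e & ~a) = 01010101010101010000000000000000
  ((~e | (~d | b)) & (e & ~a)) = 01000100010101010000000000000000

((~e | (~d | b)) & (e & ~a))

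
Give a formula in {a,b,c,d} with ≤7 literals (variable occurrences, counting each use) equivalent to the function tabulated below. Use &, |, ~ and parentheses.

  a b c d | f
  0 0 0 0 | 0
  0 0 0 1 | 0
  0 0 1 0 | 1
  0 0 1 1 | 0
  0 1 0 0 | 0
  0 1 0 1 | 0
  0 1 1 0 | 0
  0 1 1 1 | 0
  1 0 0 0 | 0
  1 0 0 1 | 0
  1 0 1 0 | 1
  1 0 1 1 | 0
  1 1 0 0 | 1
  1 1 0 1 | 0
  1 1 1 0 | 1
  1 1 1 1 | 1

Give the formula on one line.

  (b & c) = 0000001100000011
  ~d = 1010101010101010
  (c | b) = 0011111100111111
  (~d & (c | b)) = 0010101000101010
  ((b & c) | (~d & (c | b))) = 0010101100101011
  ~b = 1111000011110000
  (~b | a) = 1111000011111111
  (((b & c) | (~d & (c | b))) & (~b | a)) = 0010000000101011

(((b & c) | (~d & (c | b))) & (~b | a))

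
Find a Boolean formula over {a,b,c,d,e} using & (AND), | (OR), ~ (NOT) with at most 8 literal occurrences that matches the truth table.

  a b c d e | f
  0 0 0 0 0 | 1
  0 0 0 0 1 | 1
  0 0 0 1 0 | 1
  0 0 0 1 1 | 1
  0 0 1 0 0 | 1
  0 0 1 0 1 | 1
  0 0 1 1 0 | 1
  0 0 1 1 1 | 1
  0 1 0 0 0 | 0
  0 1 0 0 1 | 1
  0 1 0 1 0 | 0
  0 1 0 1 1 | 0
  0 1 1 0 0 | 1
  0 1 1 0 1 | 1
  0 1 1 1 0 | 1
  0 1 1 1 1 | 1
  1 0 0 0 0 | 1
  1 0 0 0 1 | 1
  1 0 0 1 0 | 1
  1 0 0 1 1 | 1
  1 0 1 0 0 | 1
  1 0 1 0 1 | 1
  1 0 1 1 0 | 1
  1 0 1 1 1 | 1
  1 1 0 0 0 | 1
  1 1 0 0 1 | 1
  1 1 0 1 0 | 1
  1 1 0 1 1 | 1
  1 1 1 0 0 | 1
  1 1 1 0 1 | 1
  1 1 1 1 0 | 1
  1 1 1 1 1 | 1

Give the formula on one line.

  ~d = 11001100110011001100110011001100
  (~d & e) = 01000100010001000100010001000100
  (a | (~d & e)) = 01000100010001001111111111111111
  ~b = 11111111000000001111111100000000
  (~b | c) = 11111111000011111111111100001111
  ((a | (~d & e)) | (~b | c)) = 11111111010011111111111111111111

((a | (~d & e)) | (~b | c))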